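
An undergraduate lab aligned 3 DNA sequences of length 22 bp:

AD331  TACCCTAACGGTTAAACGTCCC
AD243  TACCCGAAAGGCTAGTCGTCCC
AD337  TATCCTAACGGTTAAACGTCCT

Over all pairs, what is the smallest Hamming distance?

2

Pairwise Hamming distances:
  AD331 vs AD243: 5
  AD331 vs AD337: 2
  AD243 vs AD337: 7
The smallest is 2, between AD331 and AD337.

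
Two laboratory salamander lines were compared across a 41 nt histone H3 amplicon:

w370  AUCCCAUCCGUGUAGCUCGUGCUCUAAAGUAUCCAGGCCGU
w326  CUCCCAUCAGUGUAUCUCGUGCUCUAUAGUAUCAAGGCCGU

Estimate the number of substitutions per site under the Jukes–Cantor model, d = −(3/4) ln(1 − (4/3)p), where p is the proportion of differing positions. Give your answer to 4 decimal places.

0.1331

Mismatches occur at site 1 (A/C), site 9 (C/A), site 15 (G/U), site 27 (A/U), site 34 (C/A).
p = 5/41 = 0.121951.
d = −0.75 · ln(1 − (4/3)·0.121951) = −0.75 · ln(0.837399) = −0.75 · (-0.177455) = 0.1331.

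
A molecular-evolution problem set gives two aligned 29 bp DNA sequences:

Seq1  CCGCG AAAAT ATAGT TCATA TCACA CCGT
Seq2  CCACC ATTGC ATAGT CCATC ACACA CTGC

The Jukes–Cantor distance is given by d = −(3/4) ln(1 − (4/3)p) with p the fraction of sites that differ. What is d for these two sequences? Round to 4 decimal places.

Mismatches occur at site 3 (G→A), site 5 (G→C), site 7 (A→T), site 8 (A→T), site 9 (A→G), site 10 (T→C), site 16 (T→C), site 20 (A→C), site 21 (T→A), site 27 (C→T), site 29 (T→C).
p = 11/29 = 0.379310.
d = −0.75 · ln(1 − (4/3)·0.379310) = −0.75 · ln(0.494253) = −0.75 · (-0.704708) = 0.5285.

0.5285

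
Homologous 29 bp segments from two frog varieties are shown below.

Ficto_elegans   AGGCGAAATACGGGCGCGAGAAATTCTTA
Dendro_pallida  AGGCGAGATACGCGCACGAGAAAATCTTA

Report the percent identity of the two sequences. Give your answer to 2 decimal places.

86.21%

Mismatches occur at site 7 (A↔G), site 13 (G↔C), site 16 (G↔A), site 24 (T↔A).
25 of the 29 sites match, so the percent identity is 25/29 × 100 = 86.21%.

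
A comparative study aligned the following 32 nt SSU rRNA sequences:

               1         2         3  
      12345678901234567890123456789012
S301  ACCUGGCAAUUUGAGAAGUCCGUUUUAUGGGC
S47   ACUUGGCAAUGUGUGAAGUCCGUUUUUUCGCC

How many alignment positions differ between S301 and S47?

Differing sites — 3:C/U; 11:U/G; 14:A/U; 27:A/U; 29:G/C; 31:G/C.
That gives 6 mismatches out of 32 aligned sites, so the Hamming distance is 6.

6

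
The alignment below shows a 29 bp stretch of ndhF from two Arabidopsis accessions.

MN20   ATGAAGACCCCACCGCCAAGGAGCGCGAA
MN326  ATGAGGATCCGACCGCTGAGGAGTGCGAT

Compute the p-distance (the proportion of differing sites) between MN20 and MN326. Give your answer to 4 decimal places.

0.2414

The sequences differ at positions 5 (A/G), 8 (C/T), 11 (C/G), 17 (C/T), 18 (A/G), 24 (C/T), 29 (A/T).
There are 7 differences over 29 sites, so p = 7/29 = 0.2414.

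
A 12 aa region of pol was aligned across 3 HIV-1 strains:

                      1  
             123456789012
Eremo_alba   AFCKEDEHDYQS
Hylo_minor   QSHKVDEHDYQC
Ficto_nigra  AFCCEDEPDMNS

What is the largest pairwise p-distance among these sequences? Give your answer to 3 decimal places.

0.750

Pairwise Hamming distances:
  Eremo_alba vs Hylo_minor: 5
  Eremo_alba vs Ficto_nigra: 4
  Hylo_minor vs Ficto_nigra: 9
The largest is 9 mismatches, between Hylo_minor and Ficto_nigra; p = 9/12 = 0.750.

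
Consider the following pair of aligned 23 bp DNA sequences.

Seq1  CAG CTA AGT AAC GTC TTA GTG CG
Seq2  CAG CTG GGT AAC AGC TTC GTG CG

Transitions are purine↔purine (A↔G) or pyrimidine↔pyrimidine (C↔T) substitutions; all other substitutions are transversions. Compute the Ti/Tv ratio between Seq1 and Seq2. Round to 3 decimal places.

1.500

Mismatches occur at site 6 (A/G, transition), site 7 (A/G, transition), site 13 (G/A, transition), site 14 (T/G, transversion), site 18 (A/C, transversion).
Of the 5 differences, 3 transitions and 2 transversions, so Ti/Tv = 3/2 = 1.500.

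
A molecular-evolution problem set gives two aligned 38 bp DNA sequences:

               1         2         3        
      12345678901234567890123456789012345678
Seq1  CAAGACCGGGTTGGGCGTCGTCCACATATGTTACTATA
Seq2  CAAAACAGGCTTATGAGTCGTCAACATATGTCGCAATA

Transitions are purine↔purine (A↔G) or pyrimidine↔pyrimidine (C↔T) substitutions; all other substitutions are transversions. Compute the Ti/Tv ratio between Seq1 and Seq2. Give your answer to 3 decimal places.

0.667

Mismatches occur at site 4 (G→A, transition), site 7 (C→A, transversion), site 10 (G→C, transversion), site 13 (G→A, transition), site 14 (G→T, transversion), site 16 (C→A, transversion), site 23 (C→A, transversion), site 32 (T→C, transition), site 33 (A→G, transition), site 35 (T→A, transversion).
Of the 10 differences, 4 transitions and 6 transversions, so Ti/Tv = 4/6 = 0.667.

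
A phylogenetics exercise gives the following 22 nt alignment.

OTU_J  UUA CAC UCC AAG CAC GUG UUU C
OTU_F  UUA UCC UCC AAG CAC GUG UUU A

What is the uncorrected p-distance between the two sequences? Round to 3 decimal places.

0.136

Mismatches occur at site 4 (C→U), site 5 (A→C), site 22 (C→A).
There are 3 differences over 22 sites, so p = 3/22 = 0.136.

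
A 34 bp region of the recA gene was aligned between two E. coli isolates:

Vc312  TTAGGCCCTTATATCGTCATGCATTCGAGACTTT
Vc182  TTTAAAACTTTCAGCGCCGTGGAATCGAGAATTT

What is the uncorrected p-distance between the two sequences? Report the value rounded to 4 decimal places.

0.3824

Differing sites — 3:A/T; 4:G/A; 5:G/A; 6:C/A; 7:C/A; 11:A/T; 12:T/C; 14:T/G; 17:T/C; 19:A/G; 22:C/G; 24:T/A; 31:C/A.
There are 13 differences over 34 sites, so p = 13/34 = 0.3824.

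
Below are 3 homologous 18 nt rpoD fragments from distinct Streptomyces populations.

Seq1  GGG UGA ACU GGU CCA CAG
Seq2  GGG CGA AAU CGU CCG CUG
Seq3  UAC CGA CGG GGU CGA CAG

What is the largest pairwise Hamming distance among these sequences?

Pairwise Hamming distances:
  Seq1 vs Seq2: 5
  Seq1 vs Seq3: 8
  Seq2 vs Seq3: 10
The largest is 10, between Seq2 and Seq3.

10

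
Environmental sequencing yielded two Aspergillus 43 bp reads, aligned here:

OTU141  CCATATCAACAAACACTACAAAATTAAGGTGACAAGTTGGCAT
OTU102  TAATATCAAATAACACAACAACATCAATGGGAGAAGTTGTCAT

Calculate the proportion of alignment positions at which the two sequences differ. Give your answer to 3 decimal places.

0.256

Mismatches occur at site 1 (C↔T), site 2 (C↔A), site 10 (C↔A), site 11 (A↔T), site 17 (T↔A), site 22 (A↔C), site 25 (T↔C), site 28 (G↔T), site 30 (T↔G), site 33 (C↔G), site 40 (G↔T).
There are 11 differences over 43 sites, so p = 11/43 = 0.256.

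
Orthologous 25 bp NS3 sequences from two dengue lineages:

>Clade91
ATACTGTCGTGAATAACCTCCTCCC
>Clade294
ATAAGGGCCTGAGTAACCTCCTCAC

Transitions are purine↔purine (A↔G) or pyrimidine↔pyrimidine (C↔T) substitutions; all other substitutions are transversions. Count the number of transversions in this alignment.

Differing sites — 4:C/A (Tv); 5:T/G (Tv); 7:T/G (Tv); 9:G/C (Tv); 13:A/G (Ti); 24:C/A (Tv).
Of the 6 differences, 1 transition and 5 transversions, so the answer is 5.

5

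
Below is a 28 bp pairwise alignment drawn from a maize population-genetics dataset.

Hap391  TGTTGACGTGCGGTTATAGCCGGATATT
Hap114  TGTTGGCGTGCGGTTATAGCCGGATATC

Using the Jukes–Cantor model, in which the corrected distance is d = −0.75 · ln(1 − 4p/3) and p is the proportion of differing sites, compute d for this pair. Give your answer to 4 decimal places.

0.0751

Differing sites — 6:A/G; 28:T/C.
p = 2/28 = 0.071429.
d = −0.75 · ln(1 − (4/3)·0.071429) = −0.75 · ln(0.904761) = −0.75 · (-0.100084) = 0.0751.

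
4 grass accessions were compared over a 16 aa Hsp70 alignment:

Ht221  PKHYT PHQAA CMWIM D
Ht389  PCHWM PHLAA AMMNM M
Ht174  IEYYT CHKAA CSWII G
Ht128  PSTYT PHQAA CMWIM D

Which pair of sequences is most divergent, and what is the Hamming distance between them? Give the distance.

13

Pairwise Hamming distances:
  Ht221 vs Ht389: 8
  Ht221 vs Ht174: 8
  Ht221 vs Ht128: 2
  Ht389 vs Ht174: 13
  Ht389 vs Ht128: 9
  Ht174 vs Ht128: 8
The largest is 13, between Ht389 and Ht174.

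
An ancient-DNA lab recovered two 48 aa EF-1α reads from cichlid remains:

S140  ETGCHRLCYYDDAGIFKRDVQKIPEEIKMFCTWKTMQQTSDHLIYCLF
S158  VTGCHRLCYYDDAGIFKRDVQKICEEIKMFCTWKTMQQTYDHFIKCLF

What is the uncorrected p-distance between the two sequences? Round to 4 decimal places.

0.1042

Differing sites — 1:E/V; 24:P/C; 40:S/Y; 43:L/F; 45:Y/K.
There are 5 differences over 48 sites, so p = 5/48 = 0.1042.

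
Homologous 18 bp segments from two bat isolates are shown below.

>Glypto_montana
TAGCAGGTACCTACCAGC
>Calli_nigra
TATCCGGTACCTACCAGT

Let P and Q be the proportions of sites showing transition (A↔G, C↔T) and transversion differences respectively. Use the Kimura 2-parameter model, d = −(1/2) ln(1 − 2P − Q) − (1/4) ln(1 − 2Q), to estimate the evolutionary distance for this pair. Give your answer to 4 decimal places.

0.1885

The sequences differ at positions 3 (G/T, transversion), 5 (A/C, transversion), 18 (C/T, transition).
Of the 3 differences, 1 transition and 2 transversions over 18 sites: P = 1/18 = 0.055556, Q = 2/18 = 0.111111.
d = −0.5·ln(0.777777) − 0.25·ln(0.777778) = −0.5·(-0.251315) − 0.25·(-0.251314) = 0.1885.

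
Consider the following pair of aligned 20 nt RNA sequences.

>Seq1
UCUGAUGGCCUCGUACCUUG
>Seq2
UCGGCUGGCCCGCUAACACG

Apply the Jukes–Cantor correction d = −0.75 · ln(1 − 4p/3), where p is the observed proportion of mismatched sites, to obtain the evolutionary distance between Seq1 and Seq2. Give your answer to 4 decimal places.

0.5716

Differing sites — 3:U/G; 5:A/C; 11:U/C; 12:C/G; 13:G/C; 16:C/A; 18:U/A; 19:U/C.
p = 8/20 = 0.400000.
d = −0.75 · ln(1 − (4/3)·0.400000) = −0.75 · ln(0.466667) = −0.75 · (-0.762139) = 0.5716.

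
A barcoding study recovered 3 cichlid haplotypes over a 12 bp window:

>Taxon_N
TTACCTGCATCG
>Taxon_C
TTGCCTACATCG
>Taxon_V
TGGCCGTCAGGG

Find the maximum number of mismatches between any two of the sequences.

Pairwise Hamming distances:
  Taxon_N vs Taxon_C: 2
  Taxon_N vs Taxon_V: 6
  Taxon_C vs Taxon_V: 5
The largest is 6, between Taxon_N and Taxon_V.

6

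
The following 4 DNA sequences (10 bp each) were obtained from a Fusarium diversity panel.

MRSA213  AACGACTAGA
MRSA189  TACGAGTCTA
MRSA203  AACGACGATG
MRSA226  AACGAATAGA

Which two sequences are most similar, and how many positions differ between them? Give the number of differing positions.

1

Pairwise Hamming distances:
  MRSA213 vs MRSA189: 4
  MRSA213 vs MRSA203: 3
  MRSA213 vs MRSA226: 1
  MRSA189 vs MRSA203: 5
  MRSA189 vs MRSA226: 4
  MRSA203 vs MRSA226: 4
The smallest is 1, between MRSA213 and MRSA226.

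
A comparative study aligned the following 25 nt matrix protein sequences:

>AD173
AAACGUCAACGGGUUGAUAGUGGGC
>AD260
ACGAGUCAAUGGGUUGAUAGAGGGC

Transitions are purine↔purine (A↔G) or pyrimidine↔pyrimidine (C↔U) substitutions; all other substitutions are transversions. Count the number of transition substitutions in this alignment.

Mismatches occur at site 2 (A/C, transversion), site 3 (A/G, transition), site 4 (C/A, transversion), site 10 (C/U, transition), site 21 (U/A, transversion).
Of the 5 differences, 2 transitions and 3 transversions, so the answer is 2.

2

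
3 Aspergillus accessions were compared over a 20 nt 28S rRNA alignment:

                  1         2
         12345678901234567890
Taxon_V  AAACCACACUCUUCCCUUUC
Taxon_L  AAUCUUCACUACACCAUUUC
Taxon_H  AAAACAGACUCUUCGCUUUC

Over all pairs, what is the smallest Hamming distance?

3

Pairwise Hamming distances:
  Taxon_V vs Taxon_L: 7
  Taxon_V vs Taxon_H: 3
  Taxon_L vs Taxon_H: 10
The smallest is 3, between Taxon_V and Taxon_H.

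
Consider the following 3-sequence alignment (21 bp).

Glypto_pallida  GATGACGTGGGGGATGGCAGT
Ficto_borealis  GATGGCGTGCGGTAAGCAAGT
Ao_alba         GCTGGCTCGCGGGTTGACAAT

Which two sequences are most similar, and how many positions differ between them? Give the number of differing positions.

Pairwise Hamming distances:
  Glypto_pallida vs Ficto_borealis: 6
  Glypto_pallida vs Ao_alba: 8
  Ficto_borealis vs Ao_alba: 9
The smallest is 6, between Glypto_pallida and Ficto_borealis.

6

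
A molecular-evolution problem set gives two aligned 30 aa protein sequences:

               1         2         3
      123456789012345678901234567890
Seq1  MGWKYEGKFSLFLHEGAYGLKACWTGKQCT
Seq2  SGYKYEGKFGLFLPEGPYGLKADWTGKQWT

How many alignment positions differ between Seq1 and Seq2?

7

Differing sites — 1:M/S; 3:W/Y; 10:S/G; 14:H/P; 17:A/P; 23:C/D; 29:C/W.
That gives 7 mismatches out of 30 aligned sites, so the Hamming distance is 7.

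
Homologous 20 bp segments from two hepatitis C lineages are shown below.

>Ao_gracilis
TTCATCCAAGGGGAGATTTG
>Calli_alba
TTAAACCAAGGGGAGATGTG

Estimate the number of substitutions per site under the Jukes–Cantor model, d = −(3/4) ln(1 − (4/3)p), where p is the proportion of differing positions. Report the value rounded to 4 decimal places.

Mismatches occur at site 3 (C↔A), site 5 (T↔A), site 18 (T↔G).
p = 3/20 = 0.150000.
d = −0.75 · ln(1 − (4/3)·0.150000) = −0.75 · ln(0.800000) = −0.75 · (-0.223144) = 0.1674.

0.1674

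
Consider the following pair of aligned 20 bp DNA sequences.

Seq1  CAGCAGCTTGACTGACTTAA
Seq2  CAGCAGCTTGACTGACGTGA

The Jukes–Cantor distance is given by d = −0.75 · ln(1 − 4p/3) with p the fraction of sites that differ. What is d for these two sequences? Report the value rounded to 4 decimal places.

0.1073

Differing sites — 17:T/G; 19:A/G.
p = 2/20 = 0.100000.
d = −0.75 · ln(1 − (4/3)·0.100000) = −0.75 · ln(0.866667) = −0.75 · (-0.143100) = 0.1073.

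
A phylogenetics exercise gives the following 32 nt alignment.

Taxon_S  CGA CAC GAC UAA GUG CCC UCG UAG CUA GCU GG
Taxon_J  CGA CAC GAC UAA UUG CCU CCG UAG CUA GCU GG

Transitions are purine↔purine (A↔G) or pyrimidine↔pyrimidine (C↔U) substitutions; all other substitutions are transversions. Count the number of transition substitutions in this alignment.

2

Differing sites — 13:G/U (Tv); 18:C/U (Ti); 19:U/C (Ti).
Of the 3 differences, 2 transitions and 1 transversion, so the answer is 2.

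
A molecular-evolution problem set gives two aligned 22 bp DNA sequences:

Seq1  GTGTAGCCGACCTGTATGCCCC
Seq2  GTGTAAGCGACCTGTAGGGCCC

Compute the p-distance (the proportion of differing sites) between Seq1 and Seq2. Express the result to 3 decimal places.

The sequences differ at positions 6 (G/A), 7 (C/G), 17 (T/G), 19 (C/G).
There are 4 differences over 22 sites, so p = 4/22 = 0.182.

0.182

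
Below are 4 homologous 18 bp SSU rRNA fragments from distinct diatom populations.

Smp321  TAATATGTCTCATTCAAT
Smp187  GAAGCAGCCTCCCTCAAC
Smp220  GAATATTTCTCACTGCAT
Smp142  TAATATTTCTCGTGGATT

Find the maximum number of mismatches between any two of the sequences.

12

Pairwise Hamming distances:
  Smp321 vs Smp187: 8
  Smp321 vs Smp220: 5
  Smp321 vs Smp142: 5
  Smp187 vs Smp220: 9
  Smp187 vs Smp142: 12
  Smp220 vs Smp142: 6
The largest is 12, between Smp187 and Smp142.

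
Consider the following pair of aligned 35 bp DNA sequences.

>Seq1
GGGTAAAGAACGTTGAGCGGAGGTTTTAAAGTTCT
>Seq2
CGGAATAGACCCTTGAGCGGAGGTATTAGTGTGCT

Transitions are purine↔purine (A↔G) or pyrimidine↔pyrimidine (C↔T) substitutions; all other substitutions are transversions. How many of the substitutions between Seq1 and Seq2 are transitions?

1

Mismatches occur at site 1 (G→C, transversion), site 4 (T→A, transversion), site 6 (A→T, transversion), site 10 (A→C, transversion), site 12 (G→C, transversion), site 25 (T→A, transversion), site 29 (A→G, transition), site 30 (A→T, transversion), site 33 (T→G, transversion).
Of the 9 differences, 1 transition and 8 transversions, so the answer is 1.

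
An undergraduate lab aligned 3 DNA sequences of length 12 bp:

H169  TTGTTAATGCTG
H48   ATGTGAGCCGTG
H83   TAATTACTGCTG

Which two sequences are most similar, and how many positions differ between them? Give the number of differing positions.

Pairwise Hamming distances:
  H169 vs H48: 6
  H169 vs H83: 3
  H48 vs H83: 8
The smallest is 3, between H169 and H83.

3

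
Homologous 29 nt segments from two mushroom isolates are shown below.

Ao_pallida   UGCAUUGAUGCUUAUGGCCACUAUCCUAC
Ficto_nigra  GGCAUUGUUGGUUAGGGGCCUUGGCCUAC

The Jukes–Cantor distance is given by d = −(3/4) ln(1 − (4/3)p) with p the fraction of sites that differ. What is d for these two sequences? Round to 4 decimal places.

Differing sites — 1:U/G; 8:A/U; 11:C/G; 15:U/G; 18:C/G; 20:A/C; 21:C/U; 23:A/G; 24:U/G.
p = 9/29 = 0.310345.
d = −0.75 · ln(1 − (4/3)·0.310345) = −0.75 · ln(0.586207) = −0.75 · (-0.534082) = 0.4006.

0.4006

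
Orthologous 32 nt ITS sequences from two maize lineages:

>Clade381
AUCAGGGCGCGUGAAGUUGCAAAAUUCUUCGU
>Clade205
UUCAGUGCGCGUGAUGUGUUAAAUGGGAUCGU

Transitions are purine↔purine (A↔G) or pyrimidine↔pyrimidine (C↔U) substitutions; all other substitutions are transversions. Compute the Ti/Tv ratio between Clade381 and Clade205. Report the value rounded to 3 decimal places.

0.100

Mismatches occur at site 1 (A/U, transversion), site 6 (G/U, transversion), site 15 (A/U, transversion), site 18 (U/G, transversion), site 19 (G/U, transversion), site 20 (C/U, transition), site 24 (A/U, transversion), site 25 (U/G, transversion), site 26 (U/G, transversion), site 27 (C/G, transversion), site 28 (U/A, transversion).
Of the 11 differences, 1 transition and 10 transversions, so Ti/Tv = 1/10 = 0.100.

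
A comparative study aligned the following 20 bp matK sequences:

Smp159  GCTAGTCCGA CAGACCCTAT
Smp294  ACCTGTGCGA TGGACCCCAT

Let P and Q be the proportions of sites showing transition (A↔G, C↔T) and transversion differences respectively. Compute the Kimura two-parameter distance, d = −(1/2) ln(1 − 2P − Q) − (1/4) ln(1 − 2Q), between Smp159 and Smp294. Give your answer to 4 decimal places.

The sequences differ at positions 1 (G/A, transition), 3 (T/C, transition), 4 (A/T, transversion), 7 (C/G, transversion), 11 (C/T, transition), 12 (A/G, transition), 18 (T/C, transition).
Of the 7 differences, 5 transitions and 2 transversions over 20 sites: P = 5/20 = 0.250000, Q = 2/20 = 0.100000.
d = −0.5·ln(0.400000) − 0.25·ln(0.800000) = −0.5·(-0.916291) − 0.25·(-0.223144) = 0.5139.

0.5139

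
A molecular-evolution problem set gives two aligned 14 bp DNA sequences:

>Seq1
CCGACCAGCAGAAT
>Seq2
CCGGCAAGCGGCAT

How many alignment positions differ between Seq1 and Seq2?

4

Differing sites — 4:A/G; 6:C/A; 10:A/G; 12:A/C.
That gives 4 mismatches out of 14 aligned sites, so the Hamming distance is 4.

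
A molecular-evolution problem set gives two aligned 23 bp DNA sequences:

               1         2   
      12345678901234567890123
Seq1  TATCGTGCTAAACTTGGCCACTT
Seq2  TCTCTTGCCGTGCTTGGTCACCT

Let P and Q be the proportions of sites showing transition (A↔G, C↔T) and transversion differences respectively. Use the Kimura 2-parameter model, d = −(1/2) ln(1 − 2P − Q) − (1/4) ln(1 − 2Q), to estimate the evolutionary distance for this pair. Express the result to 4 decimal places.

The sequences differ at positions 2 (A/C, transversion), 5 (G/T, transversion), 9 (T/C, transition), 10 (A/G, transition), 11 (A/T, transversion), 12 (A/G, transition), 18 (C/T, transition), 22 (T/C, transition).
Of the 8 differences, 5 transitions and 3 transversions over 23 sites: P = 5/23 = 0.217391, Q = 3/23 = 0.130435.
d = −0.5·ln(0.434783) − 0.25·ln(0.739130) = −0.5·(-0.832908) − 0.25·(-0.302281) = 0.4920.

0.4920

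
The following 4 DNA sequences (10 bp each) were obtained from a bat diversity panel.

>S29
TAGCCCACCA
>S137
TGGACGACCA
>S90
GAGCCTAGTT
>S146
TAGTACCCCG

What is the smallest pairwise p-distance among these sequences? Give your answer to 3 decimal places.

Pairwise Hamming distances:
  S29 vs S137: 3
  S29 vs S90: 5
  S29 vs S146: 4
  S137 vs S90: 7
  S137 vs S146: 6
  S90 vs S146: 8
The smallest is 3 mismatches, between S29 and S137; p = 3/10 = 0.300.

0.300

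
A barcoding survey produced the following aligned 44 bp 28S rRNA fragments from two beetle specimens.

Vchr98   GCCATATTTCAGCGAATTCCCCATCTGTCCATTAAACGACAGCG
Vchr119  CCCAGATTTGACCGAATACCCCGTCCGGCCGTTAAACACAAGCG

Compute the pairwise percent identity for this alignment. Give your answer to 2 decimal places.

Differing sites — 1:G/C; 5:T/G; 10:C/G; 12:G/C; 18:T/A; 23:A/G; 26:T/C; 28:T/G; 31:A/G; 38:G/A; 39:A/C; 40:C/A.
32 of the 44 sites match, so the percent identity is 32/44 × 100 = 72.73%.

72.73%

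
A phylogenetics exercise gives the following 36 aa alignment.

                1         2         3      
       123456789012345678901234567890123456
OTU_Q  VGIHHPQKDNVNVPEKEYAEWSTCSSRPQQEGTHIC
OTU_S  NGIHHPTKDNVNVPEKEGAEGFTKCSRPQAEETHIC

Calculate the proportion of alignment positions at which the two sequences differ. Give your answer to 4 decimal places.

Mismatches occur at site 1 (V↔N), site 7 (Q↔T), site 18 (Y↔G), site 21 (W↔G), site 22 (S↔F), site 24 (C↔K), site 25 (S↔C), site 30 (Q↔A), site 32 (G↔E).
There are 9 differences over 36 sites, so p = 9/36 = 0.2500.

0.2500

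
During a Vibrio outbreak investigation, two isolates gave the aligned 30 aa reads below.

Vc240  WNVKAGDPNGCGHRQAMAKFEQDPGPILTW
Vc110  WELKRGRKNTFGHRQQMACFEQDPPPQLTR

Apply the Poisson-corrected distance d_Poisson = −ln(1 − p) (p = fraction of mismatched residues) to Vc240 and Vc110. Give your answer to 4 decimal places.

0.5108

Mismatches occur at site 2 (N/E), site 3 (V/L), site 5 (A/R), site 7 (D/R), site 8 (P/K), site 10 (G/T), site 11 (C/F), site 16 (A/Q), site 19 (K/C), site 25 (G/P), site 27 (I/Q), site 30 (W/R).
p = 12/30 = 0.400000.
d = −ln(1 − 0.400000) = −ln(0.600000) = 0.5108.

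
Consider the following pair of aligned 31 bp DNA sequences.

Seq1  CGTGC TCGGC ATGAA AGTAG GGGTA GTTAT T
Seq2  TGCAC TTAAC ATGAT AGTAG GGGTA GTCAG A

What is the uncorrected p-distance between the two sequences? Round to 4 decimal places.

Mismatches occur at site 1 (C/T), site 3 (T/C), site 4 (G/A), site 7 (C/T), site 8 (G/A), site 9 (G/A), site 15 (A/T), site 28 (T/C), site 30 (T/G), site 31 (T/A).
There are 10 differences over 31 sites, so p = 10/31 = 0.3226.

0.3226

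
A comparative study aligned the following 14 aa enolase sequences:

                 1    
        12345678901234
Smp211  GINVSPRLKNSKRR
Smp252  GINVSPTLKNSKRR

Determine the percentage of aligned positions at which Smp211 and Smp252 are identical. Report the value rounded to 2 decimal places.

92.86%

A single mismatch occurs at site 7 (R↔T).
13 of the 14 sites match, so the percent identity is 13/14 × 100 = 92.86%.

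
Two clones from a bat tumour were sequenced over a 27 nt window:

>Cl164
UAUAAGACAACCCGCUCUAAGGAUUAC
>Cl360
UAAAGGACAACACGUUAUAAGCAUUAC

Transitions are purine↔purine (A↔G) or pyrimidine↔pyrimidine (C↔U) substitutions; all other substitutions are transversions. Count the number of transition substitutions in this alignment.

The sequences differ at positions 3 (U/A, transversion), 5 (A/G, transition), 12 (C/A, transversion), 15 (C/U, transition), 17 (C/A, transversion), 22 (G/C, transversion).
Of the 6 differences, 2 transitions and 4 transversions, so the answer is 2.

2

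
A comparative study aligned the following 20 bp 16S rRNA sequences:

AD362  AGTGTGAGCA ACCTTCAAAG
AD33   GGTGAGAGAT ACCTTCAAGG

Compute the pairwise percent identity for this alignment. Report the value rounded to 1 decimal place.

75.0%

The sequences differ at positions 1 (A/G), 5 (T/A), 9 (C/A), 10 (A/T), 19 (A/G).
15 of the 20 sites match, so the percent identity is 15/20 × 100 = 75.0%.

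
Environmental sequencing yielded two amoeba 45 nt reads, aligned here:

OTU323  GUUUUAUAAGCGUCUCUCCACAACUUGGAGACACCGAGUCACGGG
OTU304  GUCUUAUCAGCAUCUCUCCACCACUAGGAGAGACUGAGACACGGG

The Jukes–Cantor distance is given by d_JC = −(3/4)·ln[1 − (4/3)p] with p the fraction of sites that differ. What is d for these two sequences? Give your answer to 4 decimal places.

The sequences differ at positions 3 (U/C), 8 (A/C), 12 (G/A), 22 (A/C), 26 (U/A), 32 (C/G), 35 (C/U), 39 (U/A).
p = 8/45 = 0.177778.
d = −0.75 · ln(1 − (4/3)·0.177778) = −0.75 · ln(0.762963) = −0.75 · (-0.270546) = 0.2029.

0.2029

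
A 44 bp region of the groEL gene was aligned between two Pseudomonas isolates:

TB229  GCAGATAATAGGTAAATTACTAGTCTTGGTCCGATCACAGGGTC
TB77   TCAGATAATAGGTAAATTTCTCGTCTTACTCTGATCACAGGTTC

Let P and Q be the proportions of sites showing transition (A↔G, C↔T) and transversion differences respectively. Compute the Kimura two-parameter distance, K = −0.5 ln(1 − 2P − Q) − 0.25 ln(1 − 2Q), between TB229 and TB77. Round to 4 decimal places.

The sequences differ at positions 1 (G/T, transversion), 19 (A/T, transversion), 22 (A/C, transversion), 28 (G/A, transition), 29 (G/C, transversion), 32 (C/T, transition), 42 (G/T, transversion).
Of the 7 differences, 2 transitions and 5 transversions over 44 sites: P = 2/44 = 0.045455, Q = 5/44 = 0.113636.
d = −0.5·ln(0.795454) − 0.25·ln(0.772728) = −0.5·(-0.228842) − 0.25·(-0.257828) = 0.1789.

0.1789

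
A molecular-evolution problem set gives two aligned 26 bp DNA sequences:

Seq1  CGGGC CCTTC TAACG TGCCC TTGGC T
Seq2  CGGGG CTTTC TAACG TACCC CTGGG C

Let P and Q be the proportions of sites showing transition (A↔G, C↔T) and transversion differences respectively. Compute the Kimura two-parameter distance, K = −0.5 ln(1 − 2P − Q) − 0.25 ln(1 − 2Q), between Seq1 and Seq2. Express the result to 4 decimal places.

0.2845

Differing sites — 5:C/G (Tv); 7:C/T (Ti); 17:G/A (Ti); 21:T/C (Ti); 25:C/G (Tv); 26:T/C (Ti).
Of the 6 differences, 4 transitions and 2 transversions over 26 sites: P = 4/26 = 0.153846, Q = 2/26 = 0.076923.
d = −0.5·ln(0.615385) − 0.25·ln(0.846154) = −0.5·(-0.485507) − 0.25·(-0.167054) = 0.2845.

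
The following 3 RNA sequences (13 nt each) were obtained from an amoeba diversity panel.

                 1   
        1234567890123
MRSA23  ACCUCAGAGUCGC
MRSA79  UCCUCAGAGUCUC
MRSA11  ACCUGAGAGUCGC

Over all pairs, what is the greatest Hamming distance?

Pairwise Hamming distances:
  MRSA23 vs MRSA79: 2
  MRSA23 vs MRSA11: 1
  MRSA79 vs MRSA11: 3
The largest is 3, between MRSA79 and MRSA11.

3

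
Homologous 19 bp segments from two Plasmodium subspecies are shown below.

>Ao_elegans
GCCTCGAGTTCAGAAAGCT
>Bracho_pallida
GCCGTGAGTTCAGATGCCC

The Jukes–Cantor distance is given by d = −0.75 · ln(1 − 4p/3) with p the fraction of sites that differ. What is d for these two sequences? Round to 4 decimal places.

0.4099

Mismatches occur at site 4 (T↔G), site 5 (C↔T), site 15 (A↔T), site 16 (A↔G), site 17 (G↔C), site 19 (T↔C).
p = 6/19 = 0.315789.
d = −0.75 · ln(1 − (4/3)·0.315789) = −0.75 · ln(0.578948) = −0.75 · (-0.546543) = 0.4099.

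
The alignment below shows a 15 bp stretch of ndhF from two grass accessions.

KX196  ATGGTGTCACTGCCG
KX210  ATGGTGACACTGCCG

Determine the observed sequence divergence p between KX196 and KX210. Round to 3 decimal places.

0.067

The sequences differ at position 7 (T/A).
There are 1 differences over 15 sites, so p = 1/15 = 0.067.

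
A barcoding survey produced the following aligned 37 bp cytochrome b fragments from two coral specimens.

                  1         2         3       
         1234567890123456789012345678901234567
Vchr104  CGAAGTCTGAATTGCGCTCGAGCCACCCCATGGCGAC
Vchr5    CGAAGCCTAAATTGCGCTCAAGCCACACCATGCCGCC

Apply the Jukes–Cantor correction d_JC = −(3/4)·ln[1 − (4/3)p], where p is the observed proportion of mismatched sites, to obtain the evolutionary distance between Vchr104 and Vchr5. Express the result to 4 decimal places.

Mismatches occur at site 6 (T↔C), site 9 (G↔A), site 20 (G↔A), site 27 (C↔A), site 33 (G↔C), site 36 (A↔C).
p = 6/37 = 0.162162.
d = −0.75 · ln(1 − (4/3)·0.162162) = −0.75 · ln(0.783784) = −0.75 · (-0.243622) = 0.1827.

0.1827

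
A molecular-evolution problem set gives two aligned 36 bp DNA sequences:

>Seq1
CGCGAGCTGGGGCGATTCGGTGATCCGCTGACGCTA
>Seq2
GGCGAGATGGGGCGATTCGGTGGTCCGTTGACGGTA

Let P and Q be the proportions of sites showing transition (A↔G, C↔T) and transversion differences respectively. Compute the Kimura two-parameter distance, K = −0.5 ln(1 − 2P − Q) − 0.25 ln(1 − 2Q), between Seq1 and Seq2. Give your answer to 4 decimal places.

0.1537

Differing sites — 1:C/G (Tv); 7:C/A (Tv); 23:A/G (Ti); 28:C/T (Ti); 34:C/G (Tv).
Of the 5 differences, 2 transitions and 3 transversions over 36 sites: P = 2/36 = 0.055556, Q = 3/36 = 0.083333.
d = −0.5·ln(0.805555) − 0.25·ln(0.833334) = −0.5·(-0.216224) − 0.25·(-0.182321) = 0.1537.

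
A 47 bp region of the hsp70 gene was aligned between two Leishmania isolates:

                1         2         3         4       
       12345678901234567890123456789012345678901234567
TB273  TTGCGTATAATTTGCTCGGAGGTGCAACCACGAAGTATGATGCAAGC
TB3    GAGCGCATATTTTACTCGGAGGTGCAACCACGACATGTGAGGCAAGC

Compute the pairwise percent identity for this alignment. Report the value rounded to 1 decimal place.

80.9%

The sequences differ at positions 1 (T/G), 2 (T/A), 6 (T/C), 10 (A/T), 14 (G/A), 34 (A/C), 35 (G/A), 37 (A/G), 41 (T/G).
38 of the 47 sites match, so the percent identity is 38/47 × 100 = 80.9%.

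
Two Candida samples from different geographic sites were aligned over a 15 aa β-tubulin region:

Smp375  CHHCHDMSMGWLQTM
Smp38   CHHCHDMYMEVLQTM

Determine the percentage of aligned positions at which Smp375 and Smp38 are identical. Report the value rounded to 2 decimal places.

80.00%

Differing sites — 8:S/Y; 10:G/E; 11:W/V.
12 of the 15 sites match, so the percent identity is 12/15 × 100 = 80.00%.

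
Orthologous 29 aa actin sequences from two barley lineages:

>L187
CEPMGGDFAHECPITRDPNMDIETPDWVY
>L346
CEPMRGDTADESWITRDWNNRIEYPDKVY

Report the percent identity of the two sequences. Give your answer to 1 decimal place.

65.5%

Differing sites — 5:G/R; 8:F/T; 10:H/D; 12:C/S; 13:P/W; 18:P/W; 20:M/N; 21:D/R; 24:T/Y; 27:W/K.
19 of the 29 sites match, so the percent identity is 19/29 × 100 = 65.5%.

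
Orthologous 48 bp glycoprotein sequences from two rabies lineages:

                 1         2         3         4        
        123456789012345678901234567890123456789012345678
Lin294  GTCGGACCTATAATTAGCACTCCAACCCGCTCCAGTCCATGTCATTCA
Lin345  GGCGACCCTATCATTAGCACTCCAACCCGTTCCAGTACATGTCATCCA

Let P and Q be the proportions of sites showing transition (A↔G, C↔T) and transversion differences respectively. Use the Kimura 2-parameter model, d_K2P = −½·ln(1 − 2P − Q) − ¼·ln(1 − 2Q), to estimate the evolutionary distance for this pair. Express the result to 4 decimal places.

0.1624

Mismatches occur at site 2 (T→G, transversion), site 5 (G→A, transition), site 6 (A→C, transversion), site 12 (A→C, transversion), site 30 (C→T, transition), site 37 (C→A, transversion), site 46 (T→C, transition).
Of the 7 differences, 3 transitions and 4 transversions over 48 sites: P = 3/48 = 0.062500, Q = 4/48 = 0.083333.
d = −0.5·ln(0.791667) − 0.25·ln(0.833334) = −0.5·(-0.233614) − 0.25·(-0.182321) = 0.1624.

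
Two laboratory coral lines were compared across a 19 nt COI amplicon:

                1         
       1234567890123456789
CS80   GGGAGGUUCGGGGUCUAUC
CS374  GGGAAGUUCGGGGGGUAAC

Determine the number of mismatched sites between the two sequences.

Mismatches occur at site 5 (G↔A), site 14 (U↔G), site 15 (C↔G), site 18 (U↔A).
That gives 4 mismatches out of 19 aligned sites, so the Hamming distance is 4.

4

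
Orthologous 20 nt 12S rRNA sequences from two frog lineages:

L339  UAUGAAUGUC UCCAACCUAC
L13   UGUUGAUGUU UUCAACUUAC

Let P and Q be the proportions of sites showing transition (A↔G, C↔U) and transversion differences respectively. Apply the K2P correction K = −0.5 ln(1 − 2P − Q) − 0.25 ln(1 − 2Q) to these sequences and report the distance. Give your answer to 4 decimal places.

Differing sites — 2:A/G (Ti); 4:G/U (Tv); 5:A/G (Ti); 10:C/U (Ti); 12:C/U (Ti); 17:C/U (Ti).
Of the 6 differences, 5 transitions and 1 transversion over 20 sites: P = 5/20 = 0.250000, Q = 1/20 = 0.050000.
d = −0.5·ln(0.450000) − 0.25·ln(0.900000) = −0.5·(-0.798508) − 0.25·(-0.105361) = 0.4256.

0.4256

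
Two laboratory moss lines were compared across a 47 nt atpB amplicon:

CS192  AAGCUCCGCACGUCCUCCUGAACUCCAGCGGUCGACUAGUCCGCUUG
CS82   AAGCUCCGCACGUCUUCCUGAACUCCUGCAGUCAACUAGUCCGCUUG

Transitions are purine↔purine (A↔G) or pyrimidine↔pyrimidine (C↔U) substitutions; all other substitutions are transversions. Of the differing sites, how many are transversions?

1

The sequences differ at positions 15 (C/U, transition), 27 (A/U, transversion), 30 (G/A, transition), 34 (G/A, transition).
Of the 4 differences, 3 transitions and 1 transversion, so the answer is 1.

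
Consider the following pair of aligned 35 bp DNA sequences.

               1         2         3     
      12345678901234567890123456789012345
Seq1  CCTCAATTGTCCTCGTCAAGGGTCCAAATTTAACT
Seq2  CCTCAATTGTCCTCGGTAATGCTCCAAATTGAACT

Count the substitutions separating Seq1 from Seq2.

5

Mismatches occur at site 16 (T↔G), site 17 (C↔T), site 20 (G↔T), site 22 (G↔C), site 31 (T↔G).
That gives 5 mismatches out of 35 aligned sites, so the Hamming distance is 5.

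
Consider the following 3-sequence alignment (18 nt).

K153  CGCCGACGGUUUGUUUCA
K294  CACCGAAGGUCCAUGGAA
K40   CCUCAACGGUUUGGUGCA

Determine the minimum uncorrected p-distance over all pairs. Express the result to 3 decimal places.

Pairwise Hamming distances:
  K153 vs K294: 8
  K153 vs K40: 5
  K294 vs K40: 10
The smallest is 5 mismatches, between K153 and K40; p = 5/18 = 0.278.

0.278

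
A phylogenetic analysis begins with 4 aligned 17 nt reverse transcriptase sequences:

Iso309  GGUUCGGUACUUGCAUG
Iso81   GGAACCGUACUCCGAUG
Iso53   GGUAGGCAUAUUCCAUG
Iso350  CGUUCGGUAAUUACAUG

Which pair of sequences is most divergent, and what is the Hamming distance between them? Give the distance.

Pairwise Hamming distances:
  Iso309 vs Iso81: 6
  Iso309 vs Iso53: 7
  Iso309 vs Iso350: 3
  Iso81 vs Iso53: 9
  Iso81 vs Iso350: 8
  Iso53 vs Iso350: 7
The largest is 9, between Iso81 and Iso53.

9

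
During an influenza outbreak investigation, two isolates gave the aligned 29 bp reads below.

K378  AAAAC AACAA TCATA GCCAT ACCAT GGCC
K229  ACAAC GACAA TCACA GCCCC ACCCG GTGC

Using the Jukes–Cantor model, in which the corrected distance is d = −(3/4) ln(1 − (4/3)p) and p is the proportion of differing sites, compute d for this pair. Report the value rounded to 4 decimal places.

Differing sites — 2:A/C; 6:A/G; 14:T/C; 19:A/C; 20:T/C; 24:A/C; 25:T/G; 27:G/T; 28:C/G.
p = 9/29 = 0.310345.
d = −0.75 · ln(1 − (4/3)·0.310345) = −0.75 · ln(0.586207) = −0.75 · (-0.534082) = 0.4006.

0.4006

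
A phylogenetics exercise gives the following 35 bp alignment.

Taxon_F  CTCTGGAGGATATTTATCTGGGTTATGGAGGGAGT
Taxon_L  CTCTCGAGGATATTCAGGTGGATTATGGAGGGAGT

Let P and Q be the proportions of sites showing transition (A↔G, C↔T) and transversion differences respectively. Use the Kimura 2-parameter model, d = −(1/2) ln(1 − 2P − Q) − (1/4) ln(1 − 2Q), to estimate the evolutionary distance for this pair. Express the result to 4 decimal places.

The sequences differ at positions 5 (G/C, transversion), 15 (T/C, transition), 17 (T/G, transversion), 18 (C/G, transversion), 22 (G/A, transition).
Of the 5 differences, 2 transitions and 3 transversions over 35 sites: P = 2/35 = 0.057143, Q = 3/35 = 0.085714.
d = −0.5·ln(0.800000) − 0.25·ln(0.828572) = −0.5·(-0.223144) − 0.25·(-0.188052) = 0.1586.

0.1586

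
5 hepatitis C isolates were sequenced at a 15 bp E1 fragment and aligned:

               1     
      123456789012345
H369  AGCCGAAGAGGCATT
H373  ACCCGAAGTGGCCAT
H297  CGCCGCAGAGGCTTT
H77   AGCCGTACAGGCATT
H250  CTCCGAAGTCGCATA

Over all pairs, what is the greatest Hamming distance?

7

Pairwise Hamming distances:
  H369 vs H373: 4
  H369 vs H297: 3
  H369 vs H77: 2
  H369 vs H250: 5
  H373 vs H297: 6
  H373 vs H77: 6
  H373 vs H250: 6
  H297 vs H77: 4
  H297 vs H250: 6
  H77 vs H250: 7
The largest is 7, between H77 and H250.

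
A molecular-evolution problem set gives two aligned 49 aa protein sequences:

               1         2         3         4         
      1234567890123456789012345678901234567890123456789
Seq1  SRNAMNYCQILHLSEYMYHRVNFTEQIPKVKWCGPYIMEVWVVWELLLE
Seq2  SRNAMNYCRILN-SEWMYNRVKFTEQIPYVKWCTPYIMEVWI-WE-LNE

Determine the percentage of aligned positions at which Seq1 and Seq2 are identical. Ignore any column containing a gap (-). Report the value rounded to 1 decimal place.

Excluding the 3 gap columns leaves 46 comparable sites.
Differing sites — 9:Q/R; 12:H/N; 16:Y/W; 19:H/N; 22:N/K; 29:K/Y; 34:G/T; 42:V/I; 48:L/N.
37 of the 46 comparable sites match, so the percent identity is 37/46 × 100 = 80.4%.

80.4%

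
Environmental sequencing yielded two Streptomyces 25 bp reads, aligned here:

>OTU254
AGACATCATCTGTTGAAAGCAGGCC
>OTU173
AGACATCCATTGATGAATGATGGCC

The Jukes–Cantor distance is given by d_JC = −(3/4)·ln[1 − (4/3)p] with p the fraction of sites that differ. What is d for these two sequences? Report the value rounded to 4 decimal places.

0.3505

The sequences differ at positions 8 (A/C), 9 (T/A), 10 (C/T), 13 (T/A), 18 (A/T), 20 (C/A), 21 (A/T).
p = 7/25 = 0.280000.
d = −0.75 · ln(1 − (4/3)·0.280000) = −0.75 · ln(0.626667) = −0.75 · (-0.467340) = 0.3505.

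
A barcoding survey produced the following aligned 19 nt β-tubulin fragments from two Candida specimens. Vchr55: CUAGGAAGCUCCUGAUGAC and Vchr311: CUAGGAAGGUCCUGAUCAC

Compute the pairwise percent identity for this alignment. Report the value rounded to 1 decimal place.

Mismatches occur at site 9 (C↔G), site 17 (G↔C).
17 of the 19 sites match, so the percent identity is 17/19 × 100 = 89.5%.

89.5%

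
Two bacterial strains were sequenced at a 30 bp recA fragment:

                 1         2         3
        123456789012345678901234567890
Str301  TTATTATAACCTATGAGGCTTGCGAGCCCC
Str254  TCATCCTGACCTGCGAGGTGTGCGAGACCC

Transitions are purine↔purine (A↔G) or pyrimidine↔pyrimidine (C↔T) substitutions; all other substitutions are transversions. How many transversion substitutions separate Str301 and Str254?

3

Mismatches occur at site 2 (T→C, transition), site 5 (T→C, transition), site 6 (A→C, transversion), site 8 (A→G, transition), site 13 (A→G, transition), site 14 (T→C, transition), site 19 (C→T, transition), site 20 (T→G, transversion), site 27 (C→A, transversion).
Of the 9 differences, 6 transitions and 3 transversions, so the answer is 3.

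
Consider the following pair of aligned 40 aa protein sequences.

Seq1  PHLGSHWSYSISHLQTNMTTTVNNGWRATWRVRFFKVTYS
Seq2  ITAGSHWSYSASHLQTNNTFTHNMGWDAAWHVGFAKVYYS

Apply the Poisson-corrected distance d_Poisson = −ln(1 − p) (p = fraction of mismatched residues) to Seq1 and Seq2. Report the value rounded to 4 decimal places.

0.4308

The sequences differ at positions 1 (P/I), 2 (H/T), 3 (L/A), 11 (I/A), 18 (M/N), 20 (T/F), 22 (V/H), 24 (N/M), 27 (R/D), 29 (T/A), 31 (R/H), 33 (R/G), 35 (F/A), 38 (T/Y).
p = 14/40 = 0.350000.
d = −ln(1 − 0.350000) = −ln(0.650000) = 0.4308.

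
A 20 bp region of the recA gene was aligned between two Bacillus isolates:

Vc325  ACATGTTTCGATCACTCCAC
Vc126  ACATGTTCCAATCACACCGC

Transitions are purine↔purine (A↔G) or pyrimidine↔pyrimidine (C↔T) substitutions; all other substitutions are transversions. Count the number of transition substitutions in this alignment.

The sequences differ at positions 8 (T/C, transition), 10 (G/A, transition), 16 (T/A, transversion), 19 (A/G, transition).
Of the 4 differences, 3 transitions and 1 transversion, so the answer is 3.

3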